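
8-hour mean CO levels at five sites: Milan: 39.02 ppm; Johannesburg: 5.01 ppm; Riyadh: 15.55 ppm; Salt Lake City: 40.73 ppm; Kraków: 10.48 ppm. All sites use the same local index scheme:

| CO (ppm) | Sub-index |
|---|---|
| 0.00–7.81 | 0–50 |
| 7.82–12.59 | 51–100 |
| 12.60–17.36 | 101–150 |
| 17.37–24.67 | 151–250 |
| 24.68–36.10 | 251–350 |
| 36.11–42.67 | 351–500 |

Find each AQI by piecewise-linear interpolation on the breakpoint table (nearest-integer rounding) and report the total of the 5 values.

1114

Milan: row 36.11–42.67 (AQI 351–500). (500−351)·(39.02−36.11)/(42.67−36.11) + 351 = 149·2.91/6.56 + 351 ≈ 417.10 → 417.
Johannesburg: 5.01 lies in 0.00–7.81, so I_lo=0, I_hi=50, C_lo=0.00, C_hi=7.81.
(50−0)/(7.81−0.00) × (5.01−0.00) + 0 = 50/7.81 × 5.01 + 0 ≈ 32.07 → 32.
Riyadh: 15.55 lies in 12.60–17.36, so I_lo=101, I_hi=150, C_lo=12.60, C_hi=17.36.
(150−101)/(17.36−12.60) × (15.55−12.60) + 101 = 49/4.76 × 2.95 + 101 ≈ 131.37 → 131.
Salt Lake City: 40.73 lies in 36.11–42.67, so I_lo=351, I_hi=500, C_lo=36.11, C_hi=42.67.
(500−351)/(42.67−36.11) × (40.73−36.11) + 351 = 149/6.56 × 4.62 + 351 ≈ 455.94 → 456.
Kraków 10.48: bracket 7.82–12.59 → index 51–100; slope 49/4.77, offset 2.66.
AQI = 51 + 49/4.77·2.66 ≈ 78.32 ⇒ 78.
AQIs: Milan=417, Johannesburg=32, Riyadh=131, Salt Lake City=456, Kraków=78. Sum = 417 + 32 + 131 + 456 + 78 = 1114.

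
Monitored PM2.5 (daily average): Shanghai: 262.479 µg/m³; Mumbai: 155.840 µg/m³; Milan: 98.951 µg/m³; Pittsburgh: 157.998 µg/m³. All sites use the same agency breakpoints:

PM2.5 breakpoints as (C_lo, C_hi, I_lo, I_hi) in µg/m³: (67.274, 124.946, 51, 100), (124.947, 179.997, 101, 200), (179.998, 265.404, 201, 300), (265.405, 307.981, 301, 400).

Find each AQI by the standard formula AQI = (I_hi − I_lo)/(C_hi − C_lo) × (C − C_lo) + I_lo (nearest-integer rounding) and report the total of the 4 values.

692

Shanghai: row 179.998–265.404 (AQI 201–300). (300−201)·(262.479−179.998)/(265.404−179.998) + 201 = 99·82.481/85.406 + 201 ≈ 296.61 → 297.
Mumbai 155.840: bracket 124.947–179.997 → index 101–200; slope 99/55.050, offset 30.893.
AQI = 101 + 99/55.050·30.893 ≈ 156.56 ⇒ 157.
Milan: 98.951 lies in 67.274–124.946, so I_lo=51, I_hi=100, C_lo=67.274, C_hi=124.946.
(100−51)/(124.946−67.274) × (98.951−67.274) + 51 = 49/57.672 × 31.677 + 51 ≈ 77.91 → 78.
Pittsburgh: 157.998 ∈ [124.947, 179.997] ↔ index [101, 200].
101 + (157.998−124.947)·(200−101)/(179.997−124.947) = 101 + 33.051·99/55.050 ≈ 160.44, so AQI = 160.
AQIs: Shanghai=297, Mumbai=157, Milan=78, Pittsburgh=160. Sum = 297 + 157 + 78 + 160 = 692.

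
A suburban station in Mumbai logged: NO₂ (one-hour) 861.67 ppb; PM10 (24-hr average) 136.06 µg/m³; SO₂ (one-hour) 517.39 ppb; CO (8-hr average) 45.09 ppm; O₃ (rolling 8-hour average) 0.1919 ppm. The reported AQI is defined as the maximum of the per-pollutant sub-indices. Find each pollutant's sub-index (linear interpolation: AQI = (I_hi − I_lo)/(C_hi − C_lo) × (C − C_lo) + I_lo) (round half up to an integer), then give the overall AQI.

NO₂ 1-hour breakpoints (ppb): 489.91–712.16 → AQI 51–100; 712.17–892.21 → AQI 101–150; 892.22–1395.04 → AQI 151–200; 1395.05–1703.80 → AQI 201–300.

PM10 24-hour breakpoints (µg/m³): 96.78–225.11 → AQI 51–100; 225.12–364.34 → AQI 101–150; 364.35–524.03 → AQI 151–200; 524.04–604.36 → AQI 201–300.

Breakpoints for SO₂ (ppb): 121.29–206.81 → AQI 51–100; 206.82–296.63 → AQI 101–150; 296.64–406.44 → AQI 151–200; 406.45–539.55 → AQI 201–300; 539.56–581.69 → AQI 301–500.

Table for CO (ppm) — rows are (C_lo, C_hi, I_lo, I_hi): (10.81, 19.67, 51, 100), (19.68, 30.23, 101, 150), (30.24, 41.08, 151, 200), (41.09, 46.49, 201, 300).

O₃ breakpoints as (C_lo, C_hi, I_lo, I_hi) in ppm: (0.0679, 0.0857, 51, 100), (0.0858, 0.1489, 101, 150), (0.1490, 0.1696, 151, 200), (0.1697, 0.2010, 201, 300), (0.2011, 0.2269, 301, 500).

284

NO₂: row 712.17–892.21 (AQI 101–150). (150−101)·(861.67−712.17)/(892.21−712.17) + 101 = 49·149.50/180.04 + 101 ≈ 141.69 → 142.
PM10: row 96.78–225.11 (AQI 51–100). (100−51)·(136.06−96.78)/(225.11−96.78) + 51 = 49·39.28/128.33 + 51 ≈ 66.00 → 66.
SO₂: 517.39 ∈ [406.45, 539.55] ↔ index [201, 300].
201 + (517.39−406.45)·(300−201)/(539.55−406.45) = 201 + 110.94·99/133.10 ≈ 283.52, so AQI = 284.
CO: 45.09 ∈ [41.09, 46.49] ↔ index [201, 300].
201 + (45.09−41.09)·(300−201)/(46.49−41.09) = 201 + 4.00·99/5.40 ≈ 274.33, so AQI = 274.
O₃: row 0.1697–0.2010 (AQI 201–300). (300−201)·(0.1919−0.1697)/(0.2010−0.1697) + 201 = 99·0.0222/0.0313 + 201 ≈ 271.22 → 271.
Sub-indices: NO₂→142, PM10→66, SO₂→284, CO→274, O₃→271. Overall AQI = max = 284; dominant pollutant is SO₂.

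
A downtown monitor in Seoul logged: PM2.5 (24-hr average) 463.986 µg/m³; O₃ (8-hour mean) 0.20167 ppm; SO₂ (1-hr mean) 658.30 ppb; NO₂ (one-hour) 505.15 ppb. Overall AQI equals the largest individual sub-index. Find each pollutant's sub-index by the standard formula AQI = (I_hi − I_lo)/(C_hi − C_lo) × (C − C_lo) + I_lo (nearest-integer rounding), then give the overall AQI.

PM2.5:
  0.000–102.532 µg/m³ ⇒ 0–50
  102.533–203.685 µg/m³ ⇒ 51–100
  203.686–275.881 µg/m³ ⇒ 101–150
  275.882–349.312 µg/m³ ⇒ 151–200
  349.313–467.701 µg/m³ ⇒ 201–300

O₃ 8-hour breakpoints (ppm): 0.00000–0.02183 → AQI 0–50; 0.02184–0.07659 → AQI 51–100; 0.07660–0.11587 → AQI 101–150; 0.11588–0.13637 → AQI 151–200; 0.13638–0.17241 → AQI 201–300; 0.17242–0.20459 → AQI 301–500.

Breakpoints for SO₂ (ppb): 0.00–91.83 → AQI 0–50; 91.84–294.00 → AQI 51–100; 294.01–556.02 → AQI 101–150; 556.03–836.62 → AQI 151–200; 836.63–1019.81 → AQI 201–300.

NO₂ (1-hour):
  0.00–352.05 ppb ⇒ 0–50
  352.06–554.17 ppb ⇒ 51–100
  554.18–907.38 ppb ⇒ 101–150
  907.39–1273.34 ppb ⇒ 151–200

482

PM2.5: 463.986 ∈ [349.313, 467.701] ↔ index [201, 300].
201 + (463.986−349.313)·(300−201)/(467.701−349.313) = 201 + 114.673·99/118.388 ≈ 296.89, so AQI = 297.
O₃: 0.20167 lies in 0.17242–0.20459, so I_lo=301, I_hi=500, C_lo=0.17242, C_hi=0.20459.
(500−301)/(0.20459−0.17242) × (0.20167−0.17242) + 301 = 199/0.03217 × 0.02925 + 301 ≈ 481.94 → 482.
SO₂ 658.30: bracket 556.03–836.62 → index 151–200; slope 49/280.59, offset 102.27.
AQI = 151 + 49/280.59·102.27 ≈ 168.86 ⇒ 169.
NO₂: 505.15 ∈ [352.06, 554.17] ↔ index [51, 100].
51 + (505.15−352.06)·(100−51)/(554.17−352.06) = 51 + 153.09·49/202.11 ≈ 88.12, so AQI = 88.
Sub-indices: PM2.5→297, O₃→482, SO₂→169, NO₂→88. Overall AQI = max = 482; dominant pollutant is O₃.
AQI 482: Hazardous.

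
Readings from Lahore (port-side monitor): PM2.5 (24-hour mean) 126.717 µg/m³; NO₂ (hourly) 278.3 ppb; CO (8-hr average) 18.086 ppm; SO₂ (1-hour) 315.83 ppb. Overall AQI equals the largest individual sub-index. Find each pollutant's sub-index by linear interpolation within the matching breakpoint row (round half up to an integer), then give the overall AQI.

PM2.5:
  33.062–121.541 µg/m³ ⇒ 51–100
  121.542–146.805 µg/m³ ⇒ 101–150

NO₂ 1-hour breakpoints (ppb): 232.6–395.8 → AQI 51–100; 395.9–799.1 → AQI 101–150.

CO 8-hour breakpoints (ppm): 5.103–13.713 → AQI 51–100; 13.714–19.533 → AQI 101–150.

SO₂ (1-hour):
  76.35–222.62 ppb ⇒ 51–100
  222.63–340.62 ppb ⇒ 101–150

PM2.5: 126.717 ∈ [121.542, 146.805] ↔ index [101, 150].
101 + (126.717−121.542)·(150−101)/(146.805−121.542) = 101 + 5.175·49/25.263 ≈ 111.04, so AQI = 111.
NO₂ 278.3: bracket 232.6–395.8 → index 51–100; slope 49/163.2, offset 45.7.
AQI = 51 + 49/163.2·45.7 ≈ 64.72 ⇒ 65.
CO 18.086: bracket 13.714–19.533 → index 101–150; slope 49/5.819, offset 4.372.
AQI = 101 + 49/5.819·4.372 ≈ 137.82 ⇒ 138.
SO₂: 315.83 lies in 222.63–340.62, so I_lo=101, I_hi=150, C_lo=222.63, C_hi=340.62.
(150−101)/(340.62−222.63) × (315.83−222.63) + 101 = 49/117.99 × 93.20 + 101 ≈ 139.70 → 140.
Sub-indices: PM2.5→111, NO₂→65, CO→138, SO₂→140. Overall AQI = max = 140; dominant pollutant is SO₂.

140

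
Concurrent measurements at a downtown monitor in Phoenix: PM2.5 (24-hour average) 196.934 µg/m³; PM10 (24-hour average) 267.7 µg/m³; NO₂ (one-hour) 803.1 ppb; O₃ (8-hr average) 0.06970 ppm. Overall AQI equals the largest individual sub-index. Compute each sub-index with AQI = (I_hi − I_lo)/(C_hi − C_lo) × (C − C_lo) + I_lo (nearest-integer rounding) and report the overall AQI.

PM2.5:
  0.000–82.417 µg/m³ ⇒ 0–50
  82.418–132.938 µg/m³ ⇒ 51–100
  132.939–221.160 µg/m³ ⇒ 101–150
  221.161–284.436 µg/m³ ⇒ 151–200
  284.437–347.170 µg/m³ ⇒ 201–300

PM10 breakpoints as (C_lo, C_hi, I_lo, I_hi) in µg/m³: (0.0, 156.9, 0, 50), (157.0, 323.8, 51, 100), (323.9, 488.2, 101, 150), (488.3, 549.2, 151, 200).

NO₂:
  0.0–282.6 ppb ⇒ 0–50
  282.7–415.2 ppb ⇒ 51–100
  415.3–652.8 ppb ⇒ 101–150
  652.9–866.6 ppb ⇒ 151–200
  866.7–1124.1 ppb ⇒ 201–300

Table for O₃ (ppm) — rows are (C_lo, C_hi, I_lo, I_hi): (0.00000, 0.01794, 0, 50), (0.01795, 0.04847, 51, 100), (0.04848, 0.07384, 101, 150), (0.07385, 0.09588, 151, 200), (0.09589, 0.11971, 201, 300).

PM2.5: 196.934 lies in 132.939–221.160, so I_lo=101, I_hi=150, C_lo=132.939, C_hi=221.160.
(150−101)/(221.160−132.939) × (196.934−132.939) + 101 = 49/88.221 × 63.995 + 101 ≈ 136.54 → 137.
PM10: row 157.0–323.8 (AQI 51–100). (100−51)·(267.7−157.0)/(323.8−157.0) + 51 = 49·110.7/166.8 + 51 ≈ 83.52 → 84.
NO₂ 803.1: bracket 652.9–866.6 → index 151–200; slope 49/213.7, offset 150.2.
AQI = 151 + 49/213.7·150.2 ≈ 185.44 ⇒ 185.
O₃ 0.06970: bracket 0.04848–0.07384 → index 101–150; slope 49/0.02536, offset 0.02122.
AQI = 101 + 49/0.02536·0.02122 ≈ 142.00 ⇒ 142.
Sub-indices: PM2.5→137, PM10→84, NO₂→185, O₃→142. Overall AQI = max = 185; dominant pollutant is NO₂.

185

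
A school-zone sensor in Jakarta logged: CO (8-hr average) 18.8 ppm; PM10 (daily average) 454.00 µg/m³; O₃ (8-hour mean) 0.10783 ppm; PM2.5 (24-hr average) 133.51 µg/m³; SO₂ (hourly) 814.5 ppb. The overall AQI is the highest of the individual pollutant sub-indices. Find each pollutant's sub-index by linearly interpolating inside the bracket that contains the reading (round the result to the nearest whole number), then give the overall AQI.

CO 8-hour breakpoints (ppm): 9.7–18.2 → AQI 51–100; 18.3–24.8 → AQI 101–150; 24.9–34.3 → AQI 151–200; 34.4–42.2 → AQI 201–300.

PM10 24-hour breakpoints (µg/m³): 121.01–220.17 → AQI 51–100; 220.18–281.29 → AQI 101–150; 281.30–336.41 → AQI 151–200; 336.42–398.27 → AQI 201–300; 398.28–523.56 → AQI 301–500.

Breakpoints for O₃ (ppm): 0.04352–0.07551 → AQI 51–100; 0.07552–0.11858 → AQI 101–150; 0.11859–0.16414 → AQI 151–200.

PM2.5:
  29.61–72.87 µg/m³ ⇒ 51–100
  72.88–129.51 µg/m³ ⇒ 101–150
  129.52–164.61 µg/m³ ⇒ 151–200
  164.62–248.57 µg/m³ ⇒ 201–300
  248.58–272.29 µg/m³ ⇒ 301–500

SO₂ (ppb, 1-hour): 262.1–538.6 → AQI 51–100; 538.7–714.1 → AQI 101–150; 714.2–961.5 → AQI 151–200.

CO: row 18.3–24.8 (AQI 101–150). (150−101)·(18.8−18.3)/(24.8−18.3) + 101 = 49·0.5/6.5 + 101 ≈ 104.77 → 105.
PM10: row 398.28–523.56 (AQI 301–500). (500−301)·(454.00−398.28)/(523.56−398.28) + 301 = 199·55.72/125.28 + 301 ≈ 389.51 → 390.
O₃: 0.10783 lies in 0.07552–0.11858, so I_lo=101, I_hi=150, C_lo=0.07552, C_hi=0.11858.
(150−101)/(0.11858−0.07552) × (0.10783−0.07552) + 101 = 49/0.04306 × 0.03231 + 101 ≈ 137.77 → 138.
PM2.5 133.51: bracket 129.52–164.61 → index 151–200; slope 49/35.09, offset 3.99.
AQI = 151 + 49/35.09·3.99 ≈ 156.57 ⇒ 157.
SO₂: 814.5 ∈ [714.2, 961.5] ↔ index [151, 200].
151 + (814.5−714.2)·(200−151)/(961.5−714.2) = 151 + 100.3·49/247.3 ≈ 170.87, so AQI = 171.
Sub-indices: CO→105, PM10→390, O₃→138, PM2.5→157, SO₂→171. Overall AQI = max = 390; dominant pollutant is PM10.

390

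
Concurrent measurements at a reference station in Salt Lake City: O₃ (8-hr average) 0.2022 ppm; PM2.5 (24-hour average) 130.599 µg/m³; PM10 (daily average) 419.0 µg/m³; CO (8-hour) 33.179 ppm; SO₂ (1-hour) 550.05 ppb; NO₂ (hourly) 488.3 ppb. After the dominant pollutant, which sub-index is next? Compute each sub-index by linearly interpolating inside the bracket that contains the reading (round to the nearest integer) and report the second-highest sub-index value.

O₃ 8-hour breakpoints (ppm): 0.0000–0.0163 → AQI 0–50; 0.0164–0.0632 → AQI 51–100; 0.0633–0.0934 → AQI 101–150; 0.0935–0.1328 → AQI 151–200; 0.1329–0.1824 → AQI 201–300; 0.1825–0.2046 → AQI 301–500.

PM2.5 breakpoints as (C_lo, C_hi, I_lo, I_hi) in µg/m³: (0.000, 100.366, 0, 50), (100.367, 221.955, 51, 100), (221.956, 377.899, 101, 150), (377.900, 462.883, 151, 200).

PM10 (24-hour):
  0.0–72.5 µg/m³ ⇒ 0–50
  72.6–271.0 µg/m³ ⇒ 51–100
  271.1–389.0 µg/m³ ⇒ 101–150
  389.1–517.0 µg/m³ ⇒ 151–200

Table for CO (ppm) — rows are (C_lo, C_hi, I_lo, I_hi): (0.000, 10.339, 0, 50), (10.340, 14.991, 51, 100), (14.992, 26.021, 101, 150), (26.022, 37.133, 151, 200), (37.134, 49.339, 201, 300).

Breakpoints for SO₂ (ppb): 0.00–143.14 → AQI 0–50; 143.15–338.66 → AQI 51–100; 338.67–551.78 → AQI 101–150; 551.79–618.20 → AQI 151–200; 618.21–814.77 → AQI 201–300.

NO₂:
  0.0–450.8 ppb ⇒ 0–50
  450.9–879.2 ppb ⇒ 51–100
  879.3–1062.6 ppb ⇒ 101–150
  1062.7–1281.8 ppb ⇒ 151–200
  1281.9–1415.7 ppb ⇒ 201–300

O₃: 0.2022 lies in 0.1825–0.2046, so I_lo=301, I_hi=500, C_lo=0.1825, C_hi=0.2046.
(500−301)/(0.2046−0.1825) × (0.2022−0.1825) + 301 = 199/0.0221 × 0.0197 + 301 ≈ 478.39 → 478.
PM2.5: row 100.367–221.955 (AQI 51–100). (100−51)·(130.599−100.367)/(221.955−100.367) + 51 = 49·30.232/121.588 + 51 ≈ 63.18 → 63.
PM10: 419.0 lies in 389.1–517.0, so I_lo=151, I_hi=200, C_lo=389.1, C_hi=517.0.
(200−151)/(517.0−389.1) × (419.0−389.1) + 151 = 49/127.9 × 29.9 + 151 ≈ 162.46 → 162.
CO: row 26.022–37.133 (AQI 151–200). (200−151)·(33.179−26.022)/(37.133−26.022) + 151 = 49·7.157/11.111 + 151 ≈ 182.56 → 183.
SO₂: 550.05 ∈ [338.67, 551.78] ↔ index [101, 150].
101 + (550.05−338.67)·(150−101)/(551.78−338.67) = 101 + 211.38·49/213.11 ≈ 149.60, so AQI = 150.
NO₂: row 450.9–879.2 (AQI 51–100). (100−51)·(488.3−450.9)/(879.2−450.9) + 51 = 49·37.4/428.3 + 51 ≈ 55.28 → 55.
Sub-indices: O₃→478, PM2.5→63, PM10→162, CO→183, SO₂→150, NO₂→55. Ranked high→low: 478, 183, 162, 150, 63, 55. Second-highest sub-index = 183.

183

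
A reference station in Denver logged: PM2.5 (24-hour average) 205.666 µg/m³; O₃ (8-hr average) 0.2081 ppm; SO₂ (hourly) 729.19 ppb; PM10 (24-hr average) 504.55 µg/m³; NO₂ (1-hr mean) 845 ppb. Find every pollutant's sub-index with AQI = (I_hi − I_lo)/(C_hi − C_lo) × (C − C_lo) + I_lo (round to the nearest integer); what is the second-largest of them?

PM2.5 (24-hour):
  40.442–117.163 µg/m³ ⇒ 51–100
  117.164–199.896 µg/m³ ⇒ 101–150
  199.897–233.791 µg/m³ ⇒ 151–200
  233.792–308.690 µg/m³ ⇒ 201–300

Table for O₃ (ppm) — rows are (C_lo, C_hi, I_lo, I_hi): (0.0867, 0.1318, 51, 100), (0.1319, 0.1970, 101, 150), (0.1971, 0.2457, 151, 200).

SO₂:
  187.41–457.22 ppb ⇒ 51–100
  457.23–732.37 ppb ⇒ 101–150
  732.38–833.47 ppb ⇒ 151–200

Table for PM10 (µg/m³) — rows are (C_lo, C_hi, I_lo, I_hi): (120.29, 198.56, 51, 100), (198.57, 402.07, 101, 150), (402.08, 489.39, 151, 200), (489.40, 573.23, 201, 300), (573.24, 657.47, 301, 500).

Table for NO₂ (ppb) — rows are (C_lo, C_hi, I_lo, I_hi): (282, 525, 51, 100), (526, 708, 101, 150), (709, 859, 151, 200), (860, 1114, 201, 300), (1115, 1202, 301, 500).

PM2.5: 205.666 lies in 199.897–233.791, so I_lo=151, I_hi=200, C_lo=199.897, C_hi=233.791.
(200−151)/(233.791−199.897) × (205.666−199.897) + 151 = 49/33.894 × 5.769 + 151 ≈ 159.34 → 159.
O₃: 0.2081 ∈ [0.1971, 0.2457] ↔ index [151, 200].
151 + (0.2081−0.1971)·(200−151)/(0.2457−0.1971) = 151 + 0.0110·49/0.0486 ≈ 162.09, so AQI = 162.
SO₂: 729.19 lies in 457.23–732.37, so I_lo=101, I_hi=150, C_lo=457.23, C_hi=732.37.
(150−101)/(732.37−457.23) × (729.19−457.23) + 101 = 49/275.14 × 271.96 + 101 ≈ 149.43 → 149.
PM10: 504.55 lies in 489.40–573.23, so I_lo=201, I_hi=300, C_lo=489.40, C_hi=573.23.
(300−201)/(573.23−489.40) × (504.55−489.40) + 201 = 99/83.83 × 15.15 + 201 ≈ 218.89 → 219.
NO₂: 845 lies in 709–859, so I_lo=151, I_hi=200, C_lo=709, C_hi=859.
(200−151)/(859−709) × (845−709) + 151 = 49/150 × 136 + 151 ≈ 195.43 → 195.
Sub-indices: PM2.5→159, O₃→162, SO₂→149, PM10→219, NO₂→195. Ranked high→low: 219, 195, 162, 159, 149. Second-highest sub-index = 195.

195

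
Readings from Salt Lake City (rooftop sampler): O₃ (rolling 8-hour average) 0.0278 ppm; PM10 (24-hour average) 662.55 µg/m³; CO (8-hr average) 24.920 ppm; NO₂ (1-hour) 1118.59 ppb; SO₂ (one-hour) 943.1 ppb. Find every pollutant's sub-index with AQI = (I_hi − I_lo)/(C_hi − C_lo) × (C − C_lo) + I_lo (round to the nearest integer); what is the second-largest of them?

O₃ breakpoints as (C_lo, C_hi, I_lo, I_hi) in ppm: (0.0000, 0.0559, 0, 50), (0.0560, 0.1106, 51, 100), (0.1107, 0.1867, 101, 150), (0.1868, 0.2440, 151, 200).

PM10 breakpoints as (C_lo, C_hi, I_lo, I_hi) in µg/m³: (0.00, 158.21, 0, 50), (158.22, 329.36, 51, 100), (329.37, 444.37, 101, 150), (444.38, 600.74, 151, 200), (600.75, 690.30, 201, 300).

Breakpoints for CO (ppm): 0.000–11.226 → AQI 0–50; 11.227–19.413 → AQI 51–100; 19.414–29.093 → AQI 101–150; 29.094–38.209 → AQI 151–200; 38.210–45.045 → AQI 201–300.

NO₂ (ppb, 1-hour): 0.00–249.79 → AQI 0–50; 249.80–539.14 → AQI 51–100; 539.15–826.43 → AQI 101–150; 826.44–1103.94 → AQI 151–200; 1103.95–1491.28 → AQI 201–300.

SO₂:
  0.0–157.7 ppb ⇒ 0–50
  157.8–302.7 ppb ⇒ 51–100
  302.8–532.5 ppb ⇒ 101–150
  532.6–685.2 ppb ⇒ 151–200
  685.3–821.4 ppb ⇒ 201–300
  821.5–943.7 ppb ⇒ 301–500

O₃ 0.0278: bracket 0.0000–0.0559 → index 0–50; slope 50/0.0559, offset 0.0278.
AQI = 0 + 50/0.0559·0.0278 ≈ 24.87 ⇒ 25.
PM10: 662.55 ∈ [600.75, 690.30] ↔ index [201, 300].
201 + (662.55−600.75)·(300−201)/(690.30−600.75) = 201 + 61.80·99/89.55 ≈ 269.32, so AQI = 269.
CO: row 19.414–29.093 (AQI 101–150). (150−101)·(24.920−19.414)/(29.093−19.414) + 101 = 49·5.506/9.679 + 101 ≈ 128.87 → 129.
NO₂ 1118.59: bracket 1103.95–1491.28 → index 201–300; slope 99/387.33, offset 14.64.
AQI = 201 + 99/387.33·14.64 ≈ 204.74 ⇒ 205.
SO₂: 943.1 ∈ [821.5, 943.7] ↔ index [301, 500].
301 + (943.1−821.5)·(500−301)/(943.7−821.5) = 301 + 121.6·199/122.2 ≈ 499.02, so AQI = 499.
Sub-indices: O₃→25, PM10→269, CO→129, NO₂→205, SO₂→499. Ranked high→low: 499, 269, 205, 129, 25. Second-highest sub-index = 269.

269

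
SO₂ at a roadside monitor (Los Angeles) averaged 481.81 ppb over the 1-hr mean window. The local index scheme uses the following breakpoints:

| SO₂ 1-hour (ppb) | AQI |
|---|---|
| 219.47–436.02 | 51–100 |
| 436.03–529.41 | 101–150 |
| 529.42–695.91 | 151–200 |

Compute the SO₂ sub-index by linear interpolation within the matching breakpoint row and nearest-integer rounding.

125

SO₂: 481.81 lies in 436.03–529.41, so I_lo=101, I_hi=150, C_lo=436.03, C_hi=529.41.
(150−101)/(529.41−436.03) × (481.81−436.03) + 101 = 49/93.38 × 45.78 + 101 ≈ 125.02 → 125.
AQI 125 falls in the Unhealthy for Sensitive Groups category.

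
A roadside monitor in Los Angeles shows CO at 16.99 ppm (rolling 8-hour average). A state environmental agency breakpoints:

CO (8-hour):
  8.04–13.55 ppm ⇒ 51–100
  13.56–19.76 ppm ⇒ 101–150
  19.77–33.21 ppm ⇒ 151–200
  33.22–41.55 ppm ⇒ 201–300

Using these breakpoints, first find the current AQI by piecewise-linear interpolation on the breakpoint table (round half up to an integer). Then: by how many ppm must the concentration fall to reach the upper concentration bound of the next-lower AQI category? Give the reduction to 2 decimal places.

3.44

CO: 16.99 ∈ [13.56, 19.76] ↔ index [101, 150].
101 + (16.99−13.56)·(150−101)/(19.76−13.56) = 101 + 3.43·49/6.20 ≈ 128.11, so AQI = 128.
Current AQI 128 is in the Unhealthy for Sensitive Groups range (101–150). The next-lower category tops out at AQI 100, whose upper concentration bound is 13.55 ppm.
Reduction needed = 16.99 − 13.55 = 3.44 ppm.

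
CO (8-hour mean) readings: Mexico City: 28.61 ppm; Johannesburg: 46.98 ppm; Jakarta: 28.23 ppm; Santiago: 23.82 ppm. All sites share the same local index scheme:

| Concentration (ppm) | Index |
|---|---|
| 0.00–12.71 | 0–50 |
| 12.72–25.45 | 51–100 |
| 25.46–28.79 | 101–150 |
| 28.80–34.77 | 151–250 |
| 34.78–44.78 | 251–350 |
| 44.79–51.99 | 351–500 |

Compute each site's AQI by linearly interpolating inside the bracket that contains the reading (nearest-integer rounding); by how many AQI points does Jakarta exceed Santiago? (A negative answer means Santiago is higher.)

Mexico City 28.61: bracket 25.46–28.79 → index 101–150; slope 49/3.33, offset 3.15.
AQI = 101 + 49/3.33·3.15 ≈ 147.35 ⇒ 147.
Johannesburg: 46.98 lies in 44.79–51.99, so I_lo=351, I_hi=500, C_lo=44.79, C_hi=51.99.
(500−351)/(51.99−44.79) × (46.98−44.79) + 351 = 149/7.20 × 2.19 + 351 ≈ 396.32 → 396.
Jakarta: row 25.46–28.79 (AQI 101–150). (150−101)·(28.23−25.46)/(28.79−25.46) + 101 = 49·2.77/3.33 + 101 ≈ 141.76 → 142.
Santiago: 23.82 lies in 12.72–25.45, so I_lo=51, I_hi=100, C_lo=12.72, C_hi=25.45.
(100−51)/(25.45−12.72) × (23.82−12.72) + 51 = 49/12.73 × 11.10 + 51 ≈ 93.73 → 94.
AQIs: Mexico City=147, Johannesburg=396, Jakarta=142, Santiago=94. Jakarta (142) − Santiago (94) = 48.

48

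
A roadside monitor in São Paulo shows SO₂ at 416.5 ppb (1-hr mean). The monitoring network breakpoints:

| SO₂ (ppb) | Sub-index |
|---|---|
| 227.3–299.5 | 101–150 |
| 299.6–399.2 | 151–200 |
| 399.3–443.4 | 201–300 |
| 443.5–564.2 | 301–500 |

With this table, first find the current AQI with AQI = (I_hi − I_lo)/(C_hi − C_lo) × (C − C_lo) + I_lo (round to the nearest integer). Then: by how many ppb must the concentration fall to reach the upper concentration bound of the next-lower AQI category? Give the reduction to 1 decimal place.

17.3

SO₂: row 399.3–443.4 (AQI 201–300). (300−201)·(416.5−399.3)/(443.4−399.3) + 201 = 99·17.2/44.1 + 201 ≈ 239.61 → 240.
Current AQI 240 is in the Very Unhealthy range (201–300). The next-lower category tops out at AQI 200, whose upper concentration bound is 399.2 ppb.
Reduction needed = 416.5 − 399.2 = 17.3 ppb.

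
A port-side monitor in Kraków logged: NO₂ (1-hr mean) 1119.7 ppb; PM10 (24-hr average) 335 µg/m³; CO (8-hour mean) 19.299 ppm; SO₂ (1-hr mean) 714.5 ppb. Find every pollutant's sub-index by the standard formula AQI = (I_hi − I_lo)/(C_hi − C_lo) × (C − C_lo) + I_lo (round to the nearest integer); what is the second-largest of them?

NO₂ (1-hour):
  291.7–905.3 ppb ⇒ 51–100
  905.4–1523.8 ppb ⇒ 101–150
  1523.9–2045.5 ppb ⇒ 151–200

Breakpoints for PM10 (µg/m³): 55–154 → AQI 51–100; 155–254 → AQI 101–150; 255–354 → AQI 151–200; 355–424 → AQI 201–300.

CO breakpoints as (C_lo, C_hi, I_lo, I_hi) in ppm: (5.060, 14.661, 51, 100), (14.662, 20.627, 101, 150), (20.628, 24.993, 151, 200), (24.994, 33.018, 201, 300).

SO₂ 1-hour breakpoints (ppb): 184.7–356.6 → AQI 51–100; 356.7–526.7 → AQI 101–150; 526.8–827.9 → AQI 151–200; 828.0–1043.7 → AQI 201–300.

NO₂: 1119.7 lies in 905.4–1523.8, so I_lo=101, I_hi=150, C_lo=905.4, C_hi=1523.8.
(150−101)/(1523.8−905.4) × (1119.7−905.4) + 101 = 49/618.4 × 214.3 + 101 ≈ 117.98 → 118.
PM10 335: bracket 255–354 → index 151–200; slope 49/99, offset 80.
AQI = 151 + 49/99·80 ≈ 190.60 ⇒ 191.
CO 19.299: bracket 14.662–20.627 → index 101–150; slope 49/5.965, offset 4.637.
AQI = 101 + 49/5.965·4.637 ≈ 139.09 ⇒ 139.
SO₂ 714.5: bracket 526.8–827.9 → index 151–200; slope 49/301.1, offset 187.7.
AQI = 151 + 49/301.1·187.7 ≈ 181.55 ⇒ 182.
Sub-indices: NO₂→118, PM10→191, CO→139, SO₂→182. Ranked high→low: 191, 182, 139, 118. Second-highest sub-index = 182.

182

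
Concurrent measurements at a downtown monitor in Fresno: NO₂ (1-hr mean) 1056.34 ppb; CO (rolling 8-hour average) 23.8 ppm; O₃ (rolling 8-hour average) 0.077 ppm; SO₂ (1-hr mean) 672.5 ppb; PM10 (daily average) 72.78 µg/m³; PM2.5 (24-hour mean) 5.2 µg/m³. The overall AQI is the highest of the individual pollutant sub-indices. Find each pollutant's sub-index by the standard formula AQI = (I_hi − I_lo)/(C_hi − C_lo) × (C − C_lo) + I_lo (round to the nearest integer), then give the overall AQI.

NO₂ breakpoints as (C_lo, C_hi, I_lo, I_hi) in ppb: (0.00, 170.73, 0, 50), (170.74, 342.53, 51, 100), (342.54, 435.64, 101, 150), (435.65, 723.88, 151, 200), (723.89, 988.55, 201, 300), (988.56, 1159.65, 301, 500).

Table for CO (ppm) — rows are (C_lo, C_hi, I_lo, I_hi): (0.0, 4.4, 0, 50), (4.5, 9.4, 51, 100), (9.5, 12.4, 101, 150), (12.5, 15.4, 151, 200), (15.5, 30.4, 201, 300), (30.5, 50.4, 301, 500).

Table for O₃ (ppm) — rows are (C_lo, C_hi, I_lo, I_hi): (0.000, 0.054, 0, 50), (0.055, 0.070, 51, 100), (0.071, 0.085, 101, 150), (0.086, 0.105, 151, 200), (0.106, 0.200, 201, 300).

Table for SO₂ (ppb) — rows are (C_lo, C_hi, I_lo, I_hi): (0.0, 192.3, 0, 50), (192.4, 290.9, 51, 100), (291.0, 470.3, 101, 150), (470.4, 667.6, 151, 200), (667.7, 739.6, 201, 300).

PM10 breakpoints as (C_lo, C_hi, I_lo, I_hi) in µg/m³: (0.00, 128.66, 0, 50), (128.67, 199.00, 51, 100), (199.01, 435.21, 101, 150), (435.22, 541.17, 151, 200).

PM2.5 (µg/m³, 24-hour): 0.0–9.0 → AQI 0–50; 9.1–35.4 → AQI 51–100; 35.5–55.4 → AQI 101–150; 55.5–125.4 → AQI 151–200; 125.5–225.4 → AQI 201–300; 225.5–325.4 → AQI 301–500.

380

NO₂: row 988.56–1159.65 (AQI 301–500). (500−301)·(1056.34−988.56)/(1159.65−988.56) + 301 = 199·67.78/171.09 + 301 ≈ 379.84 → 380.
CO: row 15.5–30.4 (AQI 201–300). (300−201)·(23.8−15.5)/(30.4−15.5) + 201 = 99·8.3/14.9 + 201 ≈ 256.15 → 256.
O₃: row 0.071–0.085 (AQI 101–150). (150−101)·(0.077−0.071)/(0.085−0.071) + 101 = 49·0.006/0.014 + 101 ≈ 122.00 → 122.
SO₂: row 667.7–739.6 (AQI 201–300). (300−201)·(672.5−667.7)/(739.6−667.7) + 201 = 99·4.8/71.9 + 201 ≈ 207.61 → 208.
PM10: 72.78 lies in 0.00–128.66, so I_lo=0, I_hi=50, C_lo=0.00, C_hi=128.66.
(50−0)/(128.66−0.00) × (72.78−0.00) + 0 = 50/128.66 × 72.78 + 0 ≈ 28.28 → 28.
PM2.5 5.2: bracket 0.0–9.0 → index 0–50; slope 50/9.0, offset 5.2.
AQI = 0 + 50/9.0·5.2 ≈ 28.89 ⇒ 29.
Sub-indices: NO₂→380, CO→256, O₃→122, SO₂→208, PM10→28, PM2.5→29. Overall AQI = max = 380; dominant pollutant is NO₂.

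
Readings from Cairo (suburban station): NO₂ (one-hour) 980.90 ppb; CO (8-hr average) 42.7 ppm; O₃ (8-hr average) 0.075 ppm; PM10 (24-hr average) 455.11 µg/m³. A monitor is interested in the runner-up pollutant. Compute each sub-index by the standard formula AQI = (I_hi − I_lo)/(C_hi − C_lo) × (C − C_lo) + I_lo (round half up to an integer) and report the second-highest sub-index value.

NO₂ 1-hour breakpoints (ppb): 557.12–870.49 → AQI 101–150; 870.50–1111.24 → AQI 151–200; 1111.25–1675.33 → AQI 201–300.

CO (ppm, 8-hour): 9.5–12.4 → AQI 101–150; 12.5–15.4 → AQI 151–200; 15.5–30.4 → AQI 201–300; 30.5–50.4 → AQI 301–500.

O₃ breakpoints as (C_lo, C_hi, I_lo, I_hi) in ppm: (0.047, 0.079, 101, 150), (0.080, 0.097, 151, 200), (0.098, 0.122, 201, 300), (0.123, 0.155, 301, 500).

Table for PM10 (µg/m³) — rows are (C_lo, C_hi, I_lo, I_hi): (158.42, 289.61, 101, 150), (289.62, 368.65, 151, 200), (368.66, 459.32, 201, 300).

295

NO₂ 980.90: bracket 870.50–1111.24 → index 151–200; slope 49/240.74, offset 110.40.
AQI = 151 + 49/240.74·110.40 ≈ 173.47 ⇒ 173.
CO: 42.7 ∈ [30.5, 50.4] ↔ index [301, 500].
301 + (42.7−30.5)·(500−301)/(50.4−30.5) = 301 + 12.2·199/19.9 ≈ 423.00, so AQI = 423.
O₃ 0.075: bracket 0.047–0.079 → index 101–150; slope 49/0.032, offset 0.028.
AQI = 101 + 49/0.032·0.028 ≈ 143.88 ⇒ 144.
PM10: 455.11 ∈ [368.66, 459.32] ↔ index [201, 300].
201 + (455.11−368.66)·(300−201)/(459.32−368.66) = 201 + 86.45·99/90.66 ≈ 295.40, so AQI = 295.
Sub-indices: NO₂→173, CO→423, O₃→144, PM10→295. Ranked high→low: 423, 295, 173, 144. Second-highest sub-index = 295.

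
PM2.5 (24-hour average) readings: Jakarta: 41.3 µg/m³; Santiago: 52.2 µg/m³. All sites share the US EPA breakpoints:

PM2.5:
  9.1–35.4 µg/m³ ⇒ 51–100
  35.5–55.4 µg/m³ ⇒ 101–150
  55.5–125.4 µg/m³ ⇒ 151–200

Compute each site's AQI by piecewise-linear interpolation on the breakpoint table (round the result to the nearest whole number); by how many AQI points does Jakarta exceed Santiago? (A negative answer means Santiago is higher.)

-27

Jakarta 41.3: bracket 35.5–55.4 → index 101–150; slope 49/19.9, offset 5.8.
AQI = 101 + 49/19.9·5.8 ≈ 115.28 ⇒ 115.
Santiago: row 35.5–55.4 (AQI 101–150). (150−101)·(52.2−35.5)/(55.4−35.5) + 101 = 49·16.7/19.9 + 101 ≈ 142.12 → 142.
AQIs: Jakarta=115, Santiago=142. Jakarta (115) − Santiago (142) = -27.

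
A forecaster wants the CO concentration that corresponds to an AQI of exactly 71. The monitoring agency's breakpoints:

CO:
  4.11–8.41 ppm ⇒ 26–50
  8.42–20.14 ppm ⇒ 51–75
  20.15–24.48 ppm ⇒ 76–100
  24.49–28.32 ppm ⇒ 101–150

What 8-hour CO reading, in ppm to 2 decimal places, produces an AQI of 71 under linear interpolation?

AQI 71 lies in the 51–75 band, which corresponds to 8.42–20.14 ppm.
C = 8.42 + (71−51)×(20.14−8.42)/(75−51) = 8.42 + 20×11.72/24 ≈ 18.1867 ppm → 18.19 ppm to 2 dp.

18.19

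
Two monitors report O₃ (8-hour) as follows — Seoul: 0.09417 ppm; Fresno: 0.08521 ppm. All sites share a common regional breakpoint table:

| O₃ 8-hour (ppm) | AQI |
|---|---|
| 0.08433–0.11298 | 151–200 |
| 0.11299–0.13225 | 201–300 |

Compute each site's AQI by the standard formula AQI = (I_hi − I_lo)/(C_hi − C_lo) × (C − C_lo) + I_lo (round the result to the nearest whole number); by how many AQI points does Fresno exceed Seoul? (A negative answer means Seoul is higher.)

Seoul: 0.09417 lies in 0.08433–0.11298, so I_lo=151, I_hi=200, C_lo=0.08433, C_hi=0.11298.
(200−151)/(0.11298−0.08433) × (0.09417−0.08433) + 151 = 49/0.02865 × 0.00984 + 151 ≈ 167.83 → 168.
Fresno 0.08521: bracket 0.08433–0.11298 → index 151–200; slope 49/0.02865, offset 0.00088.
AQI = 151 + 49/0.02865·0.00088 ≈ 152.51 ⇒ 153.
AQIs: Seoul=168, Fresno=153. Fresno (153) − Seoul (168) = -15.

-15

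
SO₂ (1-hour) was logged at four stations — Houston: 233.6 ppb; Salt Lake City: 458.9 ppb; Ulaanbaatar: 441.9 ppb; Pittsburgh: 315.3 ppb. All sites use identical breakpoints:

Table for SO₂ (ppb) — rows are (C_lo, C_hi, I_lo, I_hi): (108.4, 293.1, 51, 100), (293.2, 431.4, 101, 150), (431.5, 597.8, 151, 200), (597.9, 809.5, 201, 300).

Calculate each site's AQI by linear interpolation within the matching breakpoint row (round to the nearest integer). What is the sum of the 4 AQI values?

506

Houston: row 108.4–293.1 (AQI 51–100). (100−51)·(233.6−108.4)/(293.1−108.4) + 51 = 49·125.2/184.7 + 51 ≈ 84.21 → 84.
Salt Lake City 458.9: bracket 431.5–597.8 → index 151–200; slope 49/166.3, offset 27.4.
AQI = 151 + 49/166.3·27.4 ≈ 159.07 ⇒ 159.
Ulaanbaatar: 441.9 lies in 431.5–597.8, so I_lo=151, I_hi=200, C_lo=431.5, C_hi=597.8.
(200−151)/(597.8−431.5) × (441.9−431.5) + 151 = 49/166.3 × 10.4 + 151 ≈ 154.06 → 154.
Pittsburgh: 315.3 lies in 293.2–431.4, so I_lo=101, I_hi=150, C_lo=293.2, C_hi=431.4.
(150−101)/(431.4−293.2) × (315.3−293.2) + 101 = 49/138.2 × 22.1 + 101 ≈ 108.84 → 109.
AQIs: Houston=84, Salt Lake City=159, Ulaanbaatar=154, Pittsburgh=109. Sum = 84 + 159 + 154 + 109 = 506.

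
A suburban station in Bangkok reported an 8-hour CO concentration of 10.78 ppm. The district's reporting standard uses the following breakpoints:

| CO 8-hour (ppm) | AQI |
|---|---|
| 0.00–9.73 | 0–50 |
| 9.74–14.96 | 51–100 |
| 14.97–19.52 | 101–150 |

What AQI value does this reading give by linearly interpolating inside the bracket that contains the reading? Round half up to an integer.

CO: 10.78 lies in 9.74–14.96, so I_lo=51, I_hi=100, C_lo=9.74, C_hi=14.96.
(100−51)/(14.96−9.74) × (10.78−9.74) + 51 = 49/5.22 × 1.04 + 51 ≈ 60.76 → 61.
AQI 61 falls in the Moderate category.

61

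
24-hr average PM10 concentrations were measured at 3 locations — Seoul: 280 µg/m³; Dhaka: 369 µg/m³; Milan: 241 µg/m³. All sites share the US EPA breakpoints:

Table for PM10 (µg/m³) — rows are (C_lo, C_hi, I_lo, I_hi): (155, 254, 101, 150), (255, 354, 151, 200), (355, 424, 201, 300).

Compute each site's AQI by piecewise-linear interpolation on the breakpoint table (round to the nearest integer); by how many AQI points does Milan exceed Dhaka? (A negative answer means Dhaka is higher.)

-77

Seoul 280: bracket 255–354 → index 151–200; slope 49/99, offset 25.
AQI = 151 + 49/99·25 ≈ 163.37 ⇒ 163.
Dhaka: 369 lies in 355–424, so I_lo=201, I_hi=300, C_lo=355, C_hi=424.
(300−201)/(424−355) × (369−355) + 201 = 99/69 × 14 + 201 ≈ 221.09 → 221.
Milan: row 155–254 (AQI 101–150). (150−101)·(241−155)/(254−155) + 101 = 49·86/99 + 101 ≈ 143.57 → 144.
AQIs: Seoul=163, Dhaka=221, Milan=144. Milan (144) − Dhaka (221) = -77.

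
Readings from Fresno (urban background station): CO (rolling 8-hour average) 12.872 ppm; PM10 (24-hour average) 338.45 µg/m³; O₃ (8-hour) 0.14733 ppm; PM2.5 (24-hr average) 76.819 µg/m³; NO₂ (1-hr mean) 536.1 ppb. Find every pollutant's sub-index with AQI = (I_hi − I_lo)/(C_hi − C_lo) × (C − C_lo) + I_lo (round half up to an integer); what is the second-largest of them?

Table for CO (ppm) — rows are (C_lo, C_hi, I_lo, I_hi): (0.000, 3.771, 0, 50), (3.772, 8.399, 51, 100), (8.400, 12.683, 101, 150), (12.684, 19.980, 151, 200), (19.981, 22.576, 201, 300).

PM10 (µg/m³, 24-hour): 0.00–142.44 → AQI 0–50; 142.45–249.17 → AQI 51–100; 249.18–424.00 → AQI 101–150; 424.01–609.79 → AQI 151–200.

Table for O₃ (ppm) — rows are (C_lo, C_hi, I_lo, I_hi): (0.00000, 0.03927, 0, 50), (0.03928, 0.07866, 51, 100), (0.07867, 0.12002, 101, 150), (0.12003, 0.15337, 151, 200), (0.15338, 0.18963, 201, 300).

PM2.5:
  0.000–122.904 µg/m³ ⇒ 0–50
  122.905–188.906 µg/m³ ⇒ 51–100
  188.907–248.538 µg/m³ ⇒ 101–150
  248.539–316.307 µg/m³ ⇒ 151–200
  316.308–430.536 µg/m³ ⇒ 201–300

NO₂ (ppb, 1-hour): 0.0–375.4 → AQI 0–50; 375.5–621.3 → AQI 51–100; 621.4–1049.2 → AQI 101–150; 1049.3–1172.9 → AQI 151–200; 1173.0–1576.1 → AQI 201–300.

CO 12.872: bracket 12.684–19.980 → index 151–200; slope 49/7.296, offset 0.188.
AQI = 151 + 49/7.296·0.188 ≈ 152.26 ⇒ 152.
PM10 338.45: bracket 249.18–424.00 → index 101–150; slope 49/174.82, offset 89.27.
AQI = 101 + 49/174.82·89.27 ≈ 126.02 ⇒ 126.
O₃ 0.14733: bracket 0.12003–0.15337 → index 151–200; slope 49/0.03334, offset 0.02730.
AQI = 151 + 49/0.03334·0.02730 ≈ 191.12 ⇒ 191.
PM2.5 76.819: bracket 0.000–122.904 → index 0–50; slope 50/122.904, offset 76.819.
AQI = 0 + 50/122.904·76.819 ≈ 31.25 ⇒ 31.
NO₂: 536.1 lies in 375.5–621.3, so I_lo=51, I_hi=100, C_lo=375.5, C_hi=621.3.
(100−51)/(621.3−375.5) × (536.1−375.5) + 51 = 49/245.8 × 160.6 + 51 ≈ 83.02 → 83.
Sub-indices: CO→152, PM10→126, O₃→191, PM2.5→31, NO₂→83. Ranked high→low: 191, 152, 126, 83, 31. Second-highest sub-index = 152.

152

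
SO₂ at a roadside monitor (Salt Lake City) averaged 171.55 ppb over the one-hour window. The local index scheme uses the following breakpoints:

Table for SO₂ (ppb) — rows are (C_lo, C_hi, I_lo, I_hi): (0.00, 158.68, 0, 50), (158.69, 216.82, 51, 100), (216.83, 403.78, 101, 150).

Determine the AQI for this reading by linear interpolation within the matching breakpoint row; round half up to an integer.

62

SO₂: row 158.69–216.82 (AQI 51–100). (100−51)·(171.55−158.69)/(216.82−158.69) + 51 = 49·12.86/58.13 + 51 ≈ 61.84 → 62.
AQI 62 falls in the Moderate category.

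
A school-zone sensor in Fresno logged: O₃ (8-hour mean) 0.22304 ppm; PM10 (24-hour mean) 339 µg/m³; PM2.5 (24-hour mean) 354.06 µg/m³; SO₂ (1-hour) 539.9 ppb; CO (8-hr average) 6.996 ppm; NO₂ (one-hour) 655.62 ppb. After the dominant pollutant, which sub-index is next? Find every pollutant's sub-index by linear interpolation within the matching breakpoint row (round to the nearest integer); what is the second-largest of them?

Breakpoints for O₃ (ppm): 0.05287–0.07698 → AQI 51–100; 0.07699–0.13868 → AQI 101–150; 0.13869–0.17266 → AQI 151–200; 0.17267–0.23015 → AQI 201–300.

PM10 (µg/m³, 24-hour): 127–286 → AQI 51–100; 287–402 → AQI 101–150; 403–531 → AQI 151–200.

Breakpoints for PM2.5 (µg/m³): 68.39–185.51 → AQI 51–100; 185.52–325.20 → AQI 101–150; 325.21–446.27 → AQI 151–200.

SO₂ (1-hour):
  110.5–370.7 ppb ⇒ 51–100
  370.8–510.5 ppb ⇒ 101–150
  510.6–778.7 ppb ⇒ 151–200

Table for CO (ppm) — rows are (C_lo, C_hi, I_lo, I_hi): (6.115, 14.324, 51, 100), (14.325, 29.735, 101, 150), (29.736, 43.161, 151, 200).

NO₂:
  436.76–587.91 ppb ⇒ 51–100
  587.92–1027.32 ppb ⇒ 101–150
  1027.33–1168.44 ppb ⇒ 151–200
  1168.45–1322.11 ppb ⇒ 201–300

163

O₃: row 0.17267–0.23015 (AQI 201–300). (300−201)·(0.22304−0.17267)/(0.23015−0.17267) + 201 = 99·0.05037/0.05748 + 201 ≈ 287.75 → 288.
PM10: 339 lies in 287–402, so I_lo=101, I_hi=150, C_lo=287, C_hi=402.
(150−101)/(402−287) × (339−287) + 101 = 49/115 × 52 + 101 ≈ 123.16 → 123.
PM2.5: 354.06 ∈ [325.21, 446.27] ↔ index [151, 200].
151 + (354.06−325.21)·(200−151)/(446.27−325.21) = 151 + 28.85·49/121.06 ≈ 162.68, so AQI = 163.
SO₂: 539.9 lies in 510.6–778.7, so I_lo=151, I_hi=200, C_lo=510.6, C_hi=778.7.
(200−151)/(778.7−510.6) × (539.9−510.6) + 151 = 49/268.1 × 29.3 + 151 ≈ 156.36 → 156.
CO 6.996: bracket 6.115–14.324 → index 51–100; slope 49/8.209, offset 0.881.
AQI = 51 + 49/8.209·0.881 ≈ 56.26 ⇒ 56.
NO₂: 655.62 lies in 587.92–1027.32, so I_lo=101, I_hi=150, C_lo=587.92, C_hi=1027.32.
(150−101)/(1027.32−587.92) × (655.62−587.92) + 101 = 49/439.40 × 67.70 + 101 ≈ 108.55 → 109.
Sub-indices: O₃→288, PM10→123, PM2.5→163, SO₂→156, CO→56, NO₂→109. Ranked high→low: 288, 163, 156, 123, 109, 56. Second-highest sub-index = 163.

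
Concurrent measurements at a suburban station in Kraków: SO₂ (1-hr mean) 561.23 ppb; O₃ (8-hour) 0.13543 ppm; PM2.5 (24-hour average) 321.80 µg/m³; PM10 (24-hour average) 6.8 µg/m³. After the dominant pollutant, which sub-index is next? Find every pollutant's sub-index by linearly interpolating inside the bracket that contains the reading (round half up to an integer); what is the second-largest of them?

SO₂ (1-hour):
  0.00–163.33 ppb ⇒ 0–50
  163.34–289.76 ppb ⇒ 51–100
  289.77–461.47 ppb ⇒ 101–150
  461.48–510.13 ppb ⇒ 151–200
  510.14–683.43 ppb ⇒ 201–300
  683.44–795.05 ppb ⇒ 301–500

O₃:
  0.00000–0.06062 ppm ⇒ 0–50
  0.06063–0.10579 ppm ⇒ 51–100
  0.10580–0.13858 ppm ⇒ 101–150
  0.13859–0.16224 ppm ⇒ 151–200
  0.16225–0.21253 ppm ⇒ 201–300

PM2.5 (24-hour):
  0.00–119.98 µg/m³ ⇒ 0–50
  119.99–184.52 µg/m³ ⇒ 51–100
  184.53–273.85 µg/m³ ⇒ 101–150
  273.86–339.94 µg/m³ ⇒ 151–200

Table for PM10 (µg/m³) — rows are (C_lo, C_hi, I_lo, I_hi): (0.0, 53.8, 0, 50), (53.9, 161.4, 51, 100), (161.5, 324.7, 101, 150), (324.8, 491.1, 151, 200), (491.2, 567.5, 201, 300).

187

SO₂ 561.23: bracket 510.14–683.43 → index 201–300; slope 99/173.29, offset 51.09.
AQI = 201 + 99/173.29·51.09 ≈ 230.19 ⇒ 230.
O₃: 0.13543 ∈ [0.10580, 0.13858] ↔ index [101, 150].
101 + (0.13543−0.10580)·(150−101)/(0.13858−0.10580) = 101 + 0.02963·49/0.03278 ≈ 145.29, so AQI = 145.
PM2.5: 321.80 lies in 273.86–339.94, so I_lo=151, I_hi=200, C_lo=273.86, C_hi=339.94.
(200−151)/(339.94−273.86) × (321.80−273.86) + 151 = 49/66.08 × 47.94 + 151 ≈ 186.55 → 187.
PM10 6.8: bracket 0.0–53.8 → index 0–50; slope 50/53.8, offset 6.8.
AQI = 0 + 50/53.8·6.8 ≈ 6.32 ⇒ 6.
Sub-indices: SO₂→230, O₃→145, PM2.5→187, PM10→6. Ranked high→low: 230, 187, 145, 6. Second-highest sub-index = 187.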